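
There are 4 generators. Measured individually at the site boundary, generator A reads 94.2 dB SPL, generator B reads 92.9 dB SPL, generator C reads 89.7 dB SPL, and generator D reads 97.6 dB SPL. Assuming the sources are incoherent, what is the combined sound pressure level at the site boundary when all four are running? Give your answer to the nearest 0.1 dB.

Uncorrelated sources add in intensity (power), not in dB.
L_total = 10·log₁₀(10^(94.2/10) + 10^(92.9/10) + 10^(89.7/10) + 10^(97.6/10)) = 10·log₁₀(11268000000) = 100.5 dB SPL.

100.5 dB SPL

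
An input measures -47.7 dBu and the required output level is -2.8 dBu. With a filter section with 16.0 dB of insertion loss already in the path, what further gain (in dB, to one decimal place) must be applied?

The required make-up gain is the shortfall in the dB sum.
G = -2.8 − (-47.7) + 16.0 = 60.9 dB.

60.9 dB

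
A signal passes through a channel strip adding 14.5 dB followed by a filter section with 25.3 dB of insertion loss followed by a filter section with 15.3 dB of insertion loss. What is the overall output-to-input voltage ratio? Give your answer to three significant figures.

Net gain = 14.5 + (−25.3) + (−15.3) = -26.1 dB.
Voltage ratio = 10^(-26.1/20) = 0.0495.

0.0495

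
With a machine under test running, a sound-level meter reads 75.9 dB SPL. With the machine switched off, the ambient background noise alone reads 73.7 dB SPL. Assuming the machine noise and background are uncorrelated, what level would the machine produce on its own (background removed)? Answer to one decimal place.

71.9 dB SPL

Background correction is a power subtraction:
L_src = 10·log₁₀(10^(75.9/10) − 10^(73.7/10)) = 10·log₁₀(15460000) = 71.9 dB SPL.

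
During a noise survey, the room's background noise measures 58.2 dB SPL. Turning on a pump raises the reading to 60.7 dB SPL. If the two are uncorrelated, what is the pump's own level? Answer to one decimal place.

Remove the background by subtracting linear intensities:
L_src = 10·log₁₀(10^(60.7/10) − 10^(58.2/10)) = 10·log₁₀(514200) = 57.1 dB SPL.

57.1 dB SPL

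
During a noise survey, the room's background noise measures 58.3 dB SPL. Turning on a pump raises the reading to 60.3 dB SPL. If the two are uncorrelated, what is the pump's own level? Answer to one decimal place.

56.0 dB SPL

Background correction is a power subtraction:
L_src = 10·log₁₀(10^(60.3/10) − 10^(58.3/10)) = 10·log₁₀(395400) = 56.0 dB SPL.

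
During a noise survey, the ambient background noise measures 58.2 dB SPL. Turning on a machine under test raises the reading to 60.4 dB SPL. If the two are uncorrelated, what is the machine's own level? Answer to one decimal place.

56.4 dB SPL

Subtract intensities: L_src = 10·log₁₀(10^(L_total/10) − 10^(L_bg/10)).
L_src = 10·log₁₀(10^(60.4/10) − 10^(58.2/10)) = 10·log₁₀(435800) = 56.4 dB SPL.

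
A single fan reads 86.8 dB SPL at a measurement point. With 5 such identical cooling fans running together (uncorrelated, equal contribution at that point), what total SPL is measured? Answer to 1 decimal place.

5 equal incoherent sources raise the level by 10·log₁₀(5) = 6.99 dB.
L_total = 86.8 + 6.99 = 93.8 dB SPL.

93.8 dB SPL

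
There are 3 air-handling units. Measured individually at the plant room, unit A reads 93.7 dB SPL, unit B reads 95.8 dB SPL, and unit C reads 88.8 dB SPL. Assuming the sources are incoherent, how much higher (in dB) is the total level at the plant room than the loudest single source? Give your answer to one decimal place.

Uncorrelated sources add in intensity (power), not in dB.
L_total = 10·log₁₀(10^(93.7/10) + 10^(95.8/10) + 10^(88.8/10)) = 98.39 dB SPL.
Excess over the loudest (95.8 dB): 98.39 − 95.8 = 2.6 dB.

2.6 dB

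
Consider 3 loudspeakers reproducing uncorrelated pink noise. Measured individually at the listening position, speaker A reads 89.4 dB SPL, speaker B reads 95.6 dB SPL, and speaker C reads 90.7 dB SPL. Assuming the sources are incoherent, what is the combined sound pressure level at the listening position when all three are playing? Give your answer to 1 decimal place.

97.5 dB SPL

Add the sources as powers (linear), then convert back to dB:
L_total = 10·log₁₀(10^(89.4/10) + 10^(95.6/10) + 10^(90.7/10)) = 10·log₁₀(5677000000) = 97.5 dB SPL.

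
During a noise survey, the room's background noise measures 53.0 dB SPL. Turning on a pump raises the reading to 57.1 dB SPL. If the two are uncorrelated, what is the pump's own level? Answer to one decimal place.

Background correction is a power subtraction:
L_src = 10·log₁₀(10^(57.1/10) − 10^(53.0/10)) = 10·log₁₀(313300) = 55.0 dB SPL.

55.0 dB SPL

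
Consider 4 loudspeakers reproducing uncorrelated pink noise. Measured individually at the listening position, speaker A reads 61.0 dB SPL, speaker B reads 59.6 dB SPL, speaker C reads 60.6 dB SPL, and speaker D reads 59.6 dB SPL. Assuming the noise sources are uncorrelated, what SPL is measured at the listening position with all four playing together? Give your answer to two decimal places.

66.26 dB SPL

Incoherent sources sum as intensities:
L_total = 10·log₁₀(10^(61.0/10) + 10^(59.6/10) + 10^(60.6/10) + 10^(59.6/10)) = 10·log₁₀(4231000) = 66.26 dB SPL.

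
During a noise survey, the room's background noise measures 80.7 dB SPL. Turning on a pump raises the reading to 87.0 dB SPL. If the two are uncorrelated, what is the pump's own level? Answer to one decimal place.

85.8 dB SPL

Subtract intensities: L_src = 10·log₁₀(10^(L_total/10) − 10^(L_bg/10)).
L_src = 10·log₁₀(10^(87.0/10) − 10^(80.7/10)) = 10·log₁₀(383700000) = 85.8 dB SPL.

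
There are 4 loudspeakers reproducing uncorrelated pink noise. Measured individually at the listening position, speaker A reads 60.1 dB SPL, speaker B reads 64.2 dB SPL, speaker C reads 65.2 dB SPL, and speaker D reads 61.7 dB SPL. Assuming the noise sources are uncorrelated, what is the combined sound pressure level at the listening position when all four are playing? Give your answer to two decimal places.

Uncorrelated sources add in intensity (power), not in dB.
L_total = 10·log₁₀(10^(60.1/10) + 10^(64.2/10) + 10^(65.2/10) + 10^(61.7/10)) = 10·log₁₀(8444000) = 69.27 dB SPL.

69.27 dB SPL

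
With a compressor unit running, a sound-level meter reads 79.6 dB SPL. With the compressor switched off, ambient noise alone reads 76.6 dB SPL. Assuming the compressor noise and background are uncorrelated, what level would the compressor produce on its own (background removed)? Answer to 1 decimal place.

76.6 dB SPL

Remove the background by subtracting linear intensities:
L_src = 10·log₁₀(10^(79.6/10) − 10^(76.6/10)) = 10·log₁₀(45490000) = 76.6 dB SPL.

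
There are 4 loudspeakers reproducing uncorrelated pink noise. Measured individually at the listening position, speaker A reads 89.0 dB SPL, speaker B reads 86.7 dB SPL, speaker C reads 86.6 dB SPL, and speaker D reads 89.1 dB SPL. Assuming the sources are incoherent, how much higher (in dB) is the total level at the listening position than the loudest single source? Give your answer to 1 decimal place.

Uncorrelated sources add in intensity (power), not in dB.
L_total = 10·log₁₀(10^(89.0/10) + 10^(86.7/10) + 10^(86.6/10) + 10^(89.1/10)) = 94.03 dB SPL.
Excess over the loudest (89.1 dB): 94.03 − 89.1 = 4.9 dB.

4.9 dB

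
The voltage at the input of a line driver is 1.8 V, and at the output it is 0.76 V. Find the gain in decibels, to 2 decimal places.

Voltage ratio → dB uses the 20·log₁₀ form:
20·log₁₀(0.76/1.8) = 20·log₁₀(0.4222) = -7.49 dB.

-7.49 dB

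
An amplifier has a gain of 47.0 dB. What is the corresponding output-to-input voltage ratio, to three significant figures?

224

Voltage ratio = 10^(dB/20).
10^(47.0/20) = 10^(2.350) = 224.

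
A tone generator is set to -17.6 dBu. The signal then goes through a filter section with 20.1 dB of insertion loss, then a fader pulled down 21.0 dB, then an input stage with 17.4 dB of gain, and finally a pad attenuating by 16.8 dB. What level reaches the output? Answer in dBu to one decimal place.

Cascaded gains and losses add directly in dB.
-17.6 − 20.1 − 21.0 + 17.4 − 16.8 = -58.1 dBu.

-58.1 dBu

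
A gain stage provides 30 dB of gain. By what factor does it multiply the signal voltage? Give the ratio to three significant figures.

31.6

Voltage ratio = 10^(dB/20).
10^(30/20) = 10^(1.500) = 31.6.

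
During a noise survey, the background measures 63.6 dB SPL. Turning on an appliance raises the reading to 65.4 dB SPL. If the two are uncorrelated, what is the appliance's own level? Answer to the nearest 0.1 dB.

Subtract intensities: L_src = 10·log₁₀(10^(L_total/10) − 10^(L_bg/10)).
L_src = 10·log₁₀(10^(65.4/10) − 10^(63.6/10)) = 10·log₁₀(1177000) = 60.7 dB SPL.

60.7 dB SPL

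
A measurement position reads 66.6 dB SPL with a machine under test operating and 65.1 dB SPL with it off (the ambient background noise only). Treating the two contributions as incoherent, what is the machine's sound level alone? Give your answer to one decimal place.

61.3 dB SPL

Subtract intensities: L_src = 10·log₁₀(10^(L_total/10) − 10^(L_bg/10)).
L_src = 10·log₁₀(10^(66.6/10) − 10^(65.1/10)) = 10·log₁₀(1335000) = 61.3 dB SPL.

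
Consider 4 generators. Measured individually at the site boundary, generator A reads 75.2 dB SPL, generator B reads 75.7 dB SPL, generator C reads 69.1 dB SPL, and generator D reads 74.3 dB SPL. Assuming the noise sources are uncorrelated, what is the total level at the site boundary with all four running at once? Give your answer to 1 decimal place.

Uncorrelated sources add in intensity (power), not in dB.
L_total = 10·log₁₀(10^(75.2/10) + 10^(75.7/10) + 10^(69.1/10) + 10^(74.3/10)) = 10·log₁₀(105300000) = 80.2 dB SPL.

80.2 dB SPL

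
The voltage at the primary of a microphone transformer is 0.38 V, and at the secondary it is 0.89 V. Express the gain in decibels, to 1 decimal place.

7.4 dB

For a voltage ratio, dB = 20·log₁₀(V₂/V₁).
20·log₁₀(0.89/0.38) = 20·log₁₀(2.342) = 7.4 dB.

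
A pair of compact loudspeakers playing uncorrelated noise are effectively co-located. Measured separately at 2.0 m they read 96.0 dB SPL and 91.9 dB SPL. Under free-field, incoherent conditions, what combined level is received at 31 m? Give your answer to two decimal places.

73.62 dB SPL

Combined at 2.0 m: 10·log₁₀(10^(96.0/10)+10^(91.9/10)) = 97.427 dB SPL.
Then apply −20·log₁₀(31/2.0) = -23.807 dB → 73.62 dB SPL.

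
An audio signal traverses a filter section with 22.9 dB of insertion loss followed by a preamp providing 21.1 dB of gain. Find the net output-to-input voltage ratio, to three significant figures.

0.813

Net gain = (−22.9) + 21.1 = -1.8 dB.
Voltage ratio = 10^(-1.8/20) = 0.813.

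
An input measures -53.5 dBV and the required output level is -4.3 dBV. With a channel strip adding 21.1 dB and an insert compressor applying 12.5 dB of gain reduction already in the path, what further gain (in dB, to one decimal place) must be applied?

The required make-up gain is the shortfall in the dB sum.
G = -4.3 − (-53.5) − 21.1 + 12.5 = 40.6 dB.

40.6 dB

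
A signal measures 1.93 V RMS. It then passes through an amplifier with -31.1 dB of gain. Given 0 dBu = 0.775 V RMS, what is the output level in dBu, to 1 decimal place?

Input level: 20·log₁₀(1.93/0.775) = 7.93 dBu.
Output: 7.93 − 31.1 = -23.2 dBu.

-23.2 dBu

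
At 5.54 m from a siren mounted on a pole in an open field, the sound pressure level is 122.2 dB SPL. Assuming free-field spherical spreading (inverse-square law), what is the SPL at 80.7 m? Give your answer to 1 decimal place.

98.9 dB SPL

For a point source in a free field, ΔL = −20·log₁₀(d₂/d₁).
ΔL = −20·log₁₀(80.7/5.54) = -23.27 dB, so L₂ = 122.2 + (-23.27) = 98.9 dB SPL.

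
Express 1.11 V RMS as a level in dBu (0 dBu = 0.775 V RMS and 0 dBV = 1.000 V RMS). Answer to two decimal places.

+3.12 dBu

dBu = 20·log₁₀(V / 0.775 V).
20·log₁₀(1.11/0.775) = +3.12 dBu.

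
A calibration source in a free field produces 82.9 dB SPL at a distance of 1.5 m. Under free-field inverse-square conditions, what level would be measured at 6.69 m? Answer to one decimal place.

Free-field point source: level drops by 20·log₁₀ of the distance ratio.
ΔL = −20·log₁₀(6.69/1.5) = -12.99 dB, so L₂ = 82.9 + (-12.99) = 69.9 dB SPL.

69.9 dB SPL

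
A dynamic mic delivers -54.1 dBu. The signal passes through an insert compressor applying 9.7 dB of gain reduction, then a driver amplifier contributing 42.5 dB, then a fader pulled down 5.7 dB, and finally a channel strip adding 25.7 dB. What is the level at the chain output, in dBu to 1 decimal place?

-1.3 dBu

In dB, series stages simply add:
-54.1 − 9.7 + 42.5 − 5.7 + 25.7 = -1.3 dBu.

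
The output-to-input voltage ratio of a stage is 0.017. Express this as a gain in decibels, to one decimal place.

Voltage ratio → dB uses the 20·log₁₀ form:
20·log₁₀(0.017) = -35.4 dB.

-35.4 dB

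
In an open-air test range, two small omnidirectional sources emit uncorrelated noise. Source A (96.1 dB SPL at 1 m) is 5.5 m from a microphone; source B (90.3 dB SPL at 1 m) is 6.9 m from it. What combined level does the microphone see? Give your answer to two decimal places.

81.96 dB SPL

At the listener: L_A = 96.1 − 20·log₁₀(5.5) = 81.293 dB; L_B = 90.3 − 20·log₁₀(6.9) = 73.523 dB.
Combined: 10·log₁₀(10^(81.293/10)+10^(73.523/10)) = 81.96 dB SPL.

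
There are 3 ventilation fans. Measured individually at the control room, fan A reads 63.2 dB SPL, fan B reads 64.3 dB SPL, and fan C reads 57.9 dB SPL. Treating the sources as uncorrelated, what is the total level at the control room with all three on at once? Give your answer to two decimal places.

67.32 dB SPL

Incoherent sources sum as intensities:
L_total = 10·log₁₀(10^(63.2/10) + 10^(64.3/10) + 10^(57.9/10)) = 10·log₁₀(5397000) = 67.32 dB SPL.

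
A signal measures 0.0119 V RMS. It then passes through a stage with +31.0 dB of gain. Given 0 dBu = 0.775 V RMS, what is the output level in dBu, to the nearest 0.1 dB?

-5.3 dBu

Input level: 20·log₁₀(0.0119/0.775) = -36.28 dBu.
Output: -36.28 + 31.0 = -5.3 dBu.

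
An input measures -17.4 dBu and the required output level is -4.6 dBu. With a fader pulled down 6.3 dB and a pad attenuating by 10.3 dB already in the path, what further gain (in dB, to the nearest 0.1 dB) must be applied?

29.4 dB

The required make-up gain is the shortfall in the dB sum.
G = -4.6 − (-17.4) + 6.3 + 10.3 = 29.4 dB.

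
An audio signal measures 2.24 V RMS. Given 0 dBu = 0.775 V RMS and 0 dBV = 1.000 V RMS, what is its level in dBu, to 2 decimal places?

+9.22 dBu

dBu = 20·log₁₀(V / 0.775 V).
20·log₁₀(2.24/0.775) = +9.22 dBu.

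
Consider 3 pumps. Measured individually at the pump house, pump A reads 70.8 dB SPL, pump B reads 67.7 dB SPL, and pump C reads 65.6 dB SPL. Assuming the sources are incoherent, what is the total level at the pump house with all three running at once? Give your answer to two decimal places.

73.33 dB SPL

Uncorrelated sources add in intensity (power), not in dB.
L_total = 10·log₁₀(10^(70.8/10) + 10^(67.7/10) + 10^(65.6/10)) = 10·log₁₀(21540000) = 73.33 dB SPL.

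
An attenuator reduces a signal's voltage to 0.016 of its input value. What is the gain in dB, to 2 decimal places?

-35.92 dB

Voltage ratio → dB uses the 20·log₁₀ form:
20·log₁₀(0.016) = -35.92 dB.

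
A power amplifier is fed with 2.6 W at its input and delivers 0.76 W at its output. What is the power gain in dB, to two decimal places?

Power ratio → dB uses the 10·log₁₀ form:
10·log₁₀(0.76/2.6) = 10·log₁₀(0.2923) = -5.34 dB.

-5.34 dB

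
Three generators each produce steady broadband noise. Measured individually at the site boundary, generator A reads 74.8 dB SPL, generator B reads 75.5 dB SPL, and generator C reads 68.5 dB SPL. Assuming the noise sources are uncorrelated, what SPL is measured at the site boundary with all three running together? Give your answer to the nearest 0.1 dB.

78.6 dB SPL

Incoherent sources sum as intensities:
L_total = 10·log₁₀(10^(74.8/10) + 10^(75.5/10) + 10^(68.5/10)) = 10·log₁₀(72760000) = 78.6 dB SPL.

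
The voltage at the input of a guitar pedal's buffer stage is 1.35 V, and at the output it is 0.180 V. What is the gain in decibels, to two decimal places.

-17.50 dB

For a voltage ratio, dB = 20·log₁₀(V₂/V₁).
20·log₁₀(0.180/1.35) = 20·log₁₀(0.1333) = -17.50 dB.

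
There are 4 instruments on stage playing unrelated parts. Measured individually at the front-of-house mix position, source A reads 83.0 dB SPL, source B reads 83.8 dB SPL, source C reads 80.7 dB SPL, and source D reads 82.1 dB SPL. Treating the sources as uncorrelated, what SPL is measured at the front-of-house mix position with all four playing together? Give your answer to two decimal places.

88.57 dB SPL

Uncorrelated sources add in intensity (power), not in dB.
L_total = 10·log₁₀(10^(83.0/10) + 10^(83.8/10) + 10^(80.7/10) + 10^(82.1/10)) = 10·log₁₀(719100000) = 88.57 dB SPL.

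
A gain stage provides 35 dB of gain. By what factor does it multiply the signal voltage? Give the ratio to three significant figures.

Voltage ratio = 10^(dB/20).
10^(35/20) = 10^(1.750) = 56.2.

56.2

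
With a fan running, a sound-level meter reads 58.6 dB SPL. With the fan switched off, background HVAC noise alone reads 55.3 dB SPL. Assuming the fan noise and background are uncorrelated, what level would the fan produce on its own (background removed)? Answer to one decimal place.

Remove the background by subtracting linear intensities:
L_src = 10·log₁₀(10^(58.6/10) − 10^(55.3/10)) = 10·log₁₀(385600) = 55.9 dB SPL.

55.9 dB SPL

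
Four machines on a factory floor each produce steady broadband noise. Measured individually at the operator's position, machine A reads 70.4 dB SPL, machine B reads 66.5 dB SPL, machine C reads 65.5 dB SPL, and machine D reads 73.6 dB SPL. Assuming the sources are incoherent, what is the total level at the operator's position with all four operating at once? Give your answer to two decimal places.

Add the sources as powers (linear), then convert back to dB:
L_total = 10·log₁₀(10^(70.4/10) + 10^(66.5/10) + 10^(65.5/10) + 10^(73.6/10)) = 10·log₁₀(41890000) = 76.22 dB SPL.

76.22 dB SPL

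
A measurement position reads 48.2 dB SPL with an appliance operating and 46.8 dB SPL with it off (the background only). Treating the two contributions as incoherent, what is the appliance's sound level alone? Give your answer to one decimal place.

Background correction is a power subtraction:
L_src = 10·log₁₀(10^(48.2/10) − 10^(46.8/10)) = 10·log₁₀(18210) = 42.6 dB SPL.

42.6 dB SPL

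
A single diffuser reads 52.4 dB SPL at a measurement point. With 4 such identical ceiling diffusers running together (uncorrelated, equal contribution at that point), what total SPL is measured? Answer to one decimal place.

58.4 dB SPL

4 equal incoherent sources raise the level by 10·log₁₀(4) = 6.02 dB.
L_total = 52.4 + 6.02 = 58.4 dB SPL.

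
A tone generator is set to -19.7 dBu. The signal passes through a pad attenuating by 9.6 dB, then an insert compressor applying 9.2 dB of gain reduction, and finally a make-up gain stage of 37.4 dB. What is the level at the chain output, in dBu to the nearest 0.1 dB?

Gain stages sum in dB:
-19.7 − 9.6 − 9.2 + 37.4 = -1.1 dBu.

-1.1 dBu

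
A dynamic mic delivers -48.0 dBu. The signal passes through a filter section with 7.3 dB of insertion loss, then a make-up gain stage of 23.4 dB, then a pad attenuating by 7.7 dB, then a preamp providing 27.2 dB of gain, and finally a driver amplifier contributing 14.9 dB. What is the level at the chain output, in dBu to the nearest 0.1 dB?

+2.5 dBu

Gain stages sum in dB:
-48.0 − 7.3 + 23.4 − 7.7 + 27.2 + 14.9 = +2.5 dBu.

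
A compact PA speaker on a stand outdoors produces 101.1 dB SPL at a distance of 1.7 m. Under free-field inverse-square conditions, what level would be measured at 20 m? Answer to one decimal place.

Inverse-square spreading gives ΔL = −20·log₁₀(d₂/d₁).
ΔL = −20·log₁₀(20/1.7) = -21.41 dB, so L₂ = 101.1 + (-21.41) = 79.7 dB SPL.

79.7 dB SPL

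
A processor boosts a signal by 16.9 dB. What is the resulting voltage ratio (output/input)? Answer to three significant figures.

Voltage ratio = 10^(dB/20).
10^(16.9/20) = 10^(0.8450) = 7.00.

7.00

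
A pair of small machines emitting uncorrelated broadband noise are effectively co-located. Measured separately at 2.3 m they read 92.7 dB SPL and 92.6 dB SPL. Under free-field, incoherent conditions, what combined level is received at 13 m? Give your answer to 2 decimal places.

80.62 dB SPL

Combined at 2.3 m: 10·log₁₀(10^(92.7/10)+10^(92.6/10)) = 95.661 dB SPL.
Then apply −20·log₁₀(13/2.3) = -15.044 dB → 80.62 dB SPL.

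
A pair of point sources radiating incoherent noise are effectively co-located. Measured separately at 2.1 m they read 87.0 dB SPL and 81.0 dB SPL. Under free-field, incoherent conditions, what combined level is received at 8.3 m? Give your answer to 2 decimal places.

76.04 dB SPL

Combined at 2.1 m: 10·log₁₀(10^(87.0/10)+10^(81.0/10)) = 87.973 dB SPL.
Then apply −20·log₁₀(8.3/2.1) = -11.937 dB → 76.04 dB SPL.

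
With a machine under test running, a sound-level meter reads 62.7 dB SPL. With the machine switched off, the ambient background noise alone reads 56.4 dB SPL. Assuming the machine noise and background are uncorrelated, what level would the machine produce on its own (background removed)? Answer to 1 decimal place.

61.5 dB SPL

Subtract intensities: L_src = 10·log₁₀(10^(L_total/10) − 10^(L_bg/10)).
L_src = 10·log₁₀(10^(62.7/10) − 10^(56.4/10)) = 10·log₁₀(1426000) = 61.5 dB SPL.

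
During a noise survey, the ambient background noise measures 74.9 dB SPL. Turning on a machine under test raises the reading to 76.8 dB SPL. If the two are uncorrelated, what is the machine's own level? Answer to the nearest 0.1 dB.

Background correction is a power subtraction:
L_src = 10·log₁₀(10^(76.8/10) − 10^(74.9/10)) = 10·log₁₀(16960000) = 72.3 dB SPL.

72.3 dB SPL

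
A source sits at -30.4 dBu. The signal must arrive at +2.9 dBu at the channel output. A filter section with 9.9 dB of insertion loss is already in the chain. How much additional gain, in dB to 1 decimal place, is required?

The required make-up gain is the shortfall in the dB sum.
G = +2.9 − (-30.4) + 9.9 = 43.2 dB.

43.2 dB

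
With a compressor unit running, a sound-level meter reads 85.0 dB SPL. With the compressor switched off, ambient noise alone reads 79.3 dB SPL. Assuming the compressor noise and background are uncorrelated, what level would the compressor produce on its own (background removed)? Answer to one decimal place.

Remove the background by subtracting linear intensities:
L_src = 10·log₁₀(10^(85.0/10) − 10^(79.3/10)) = 10·log₁₀(231100000) = 83.6 dB SPL.

83.6 dB SPL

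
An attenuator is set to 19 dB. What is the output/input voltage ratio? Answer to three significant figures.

Voltage ratio = 10^(dB/20).
10^(-19/20) = 10^(-0.9500) = 0.112.

0.112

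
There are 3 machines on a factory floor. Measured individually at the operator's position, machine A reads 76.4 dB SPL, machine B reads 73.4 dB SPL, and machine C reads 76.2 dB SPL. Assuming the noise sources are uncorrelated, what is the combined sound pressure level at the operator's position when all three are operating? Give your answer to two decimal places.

80.30 dB SPL

Incoherent sources sum as intensities:
L_total = 10·log₁₀(10^(76.4/10) + 10^(73.4/10) + 10^(76.2/10)) = 10·log₁₀(107200000) = 80.30 dB SPL.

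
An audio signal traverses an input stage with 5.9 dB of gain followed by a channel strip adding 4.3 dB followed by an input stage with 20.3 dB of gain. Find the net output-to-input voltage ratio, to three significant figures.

33.5

Net gain = 5.9 + 4.3 + 20.3 = 30.5 dB.
Voltage ratio = 10^(30.5/20) = 33.5.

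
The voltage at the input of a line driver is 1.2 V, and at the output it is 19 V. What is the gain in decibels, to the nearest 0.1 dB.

Voltage ratio → dB uses the 20·log₁₀ form:
20·log₁₀(19/1.2) = 20·log₁₀(15.83) = 24.0 dB.

24.0 dB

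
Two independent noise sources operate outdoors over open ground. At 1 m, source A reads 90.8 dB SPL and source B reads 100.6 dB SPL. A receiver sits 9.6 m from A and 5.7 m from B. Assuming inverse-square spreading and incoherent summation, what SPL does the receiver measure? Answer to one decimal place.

85.6 dB SPL

At the listener: L_A = 90.8 − 20·log₁₀(9.6) = 71.15 dB; L_B = 100.6 − 20·log₁₀(5.7) = 85.48 dB.
Combined: 10·log₁₀(10^(71.15/10)+10^(85.48/10)) = 85.6 dB SPL.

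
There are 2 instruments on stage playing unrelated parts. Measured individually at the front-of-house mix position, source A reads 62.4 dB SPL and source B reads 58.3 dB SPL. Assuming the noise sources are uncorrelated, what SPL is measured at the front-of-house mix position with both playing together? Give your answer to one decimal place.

Uncorrelated sources add in intensity (power), not in dB.
L_total = 10·log₁₀(10^(62.4/10) + 10^(58.3/10)) = 10·log₁₀(2414000) = 63.8 dB SPL.

63.8 dB SPL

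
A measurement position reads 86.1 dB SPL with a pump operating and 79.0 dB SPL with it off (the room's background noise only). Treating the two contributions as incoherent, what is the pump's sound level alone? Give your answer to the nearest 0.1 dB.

Remove the background by subtracting linear intensities:
L_src = 10·log₁₀(10^(86.1/10) − 10^(79.0/10)) = 10·log₁₀(327900000) = 85.2 dB SPL.

85.2 dB SPL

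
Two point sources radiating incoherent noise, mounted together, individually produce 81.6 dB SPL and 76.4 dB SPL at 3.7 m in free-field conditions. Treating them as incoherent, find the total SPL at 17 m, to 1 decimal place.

69.5 dB SPL

Combined at 3.7 m: 10·log₁₀(10^(81.6/10)+10^(76.4/10)) = 82.75 dB SPL.
Then apply −20·log₁₀(17/3.7) = -13.24 dB → 69.5 dB SPL.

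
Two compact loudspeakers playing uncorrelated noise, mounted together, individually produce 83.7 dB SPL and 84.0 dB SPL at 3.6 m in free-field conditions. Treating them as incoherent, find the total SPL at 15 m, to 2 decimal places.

74.47 dB SPL

Combined at 3.6 m: 10·log₁₀(10^(83.7/10)+10^(84.0/10)) = 86.863 dB SPL.
Then apply −20·log₁₀(15/3.6) = -12.396 dB → 74.47 dB SPL.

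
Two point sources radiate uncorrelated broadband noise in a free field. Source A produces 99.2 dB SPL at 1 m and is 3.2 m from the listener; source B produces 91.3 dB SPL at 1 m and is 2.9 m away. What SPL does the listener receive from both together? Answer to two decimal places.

At the listener: L_A = 99.2 − 20·log₁₀(3.2) = 89.097 dB; L_B = 91.3 − 20·log₁₀(2.9) = 82.052 dB.
Combined: 10·log₁₀(10^(89.097/10)+10^(82.052/10)) = 89.88 dB SPL.

89.88 dB SPL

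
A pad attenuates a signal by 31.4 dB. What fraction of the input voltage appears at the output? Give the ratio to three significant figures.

Voltage ratio = 10^(dB/20).
10^(-31.4/20) = 10^(-1.570) = 0.0269.

0.0269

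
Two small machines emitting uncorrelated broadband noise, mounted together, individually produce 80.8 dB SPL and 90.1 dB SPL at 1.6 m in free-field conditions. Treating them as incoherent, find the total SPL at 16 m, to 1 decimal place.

70.6 dB SPL

Combined at 1.6 m: 10·log₁₀(10^(80.8/10)+10^(90.1/10)) = 90.58 dB SPL.
Then apply −20·log₁₀(16/1.6) = -20.00 dB → 70.6 dB SPL.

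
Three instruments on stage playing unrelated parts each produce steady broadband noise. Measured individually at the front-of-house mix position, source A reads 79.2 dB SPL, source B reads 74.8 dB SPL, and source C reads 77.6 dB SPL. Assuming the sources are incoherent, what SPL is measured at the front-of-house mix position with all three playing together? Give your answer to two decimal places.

82.33 dB SPL

Add the sources as powers (linear), then convert back to dB:
L_total = 10·log₁₀(10^(79.2/10) + 10^(74.8/10) + 10^(77.6/10)) = 10·log₁₀(170900000) = 82.33 dB SPL.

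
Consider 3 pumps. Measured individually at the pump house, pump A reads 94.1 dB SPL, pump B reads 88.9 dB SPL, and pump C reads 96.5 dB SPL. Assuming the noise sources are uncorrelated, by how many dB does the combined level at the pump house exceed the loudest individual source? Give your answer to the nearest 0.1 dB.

Add the sources as powers (linear), then convert back to dB:
L_total = 10·log₁₀(10^(94.1/10) + 10^(88.9/10) + 10^(96.5/10)) = 98.93 dB SPL.
Excess over the loudest (96.5 dB): 98.93 − 96.5 = 2.4 dB.

2.4 dB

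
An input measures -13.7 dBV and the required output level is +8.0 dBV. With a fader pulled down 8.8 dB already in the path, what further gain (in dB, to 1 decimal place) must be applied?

The required make-up gain is the shortfall in the dB sum.
G = +8.0 − (-13.7) + 8.8 = 30.5 dB.

30.5 dB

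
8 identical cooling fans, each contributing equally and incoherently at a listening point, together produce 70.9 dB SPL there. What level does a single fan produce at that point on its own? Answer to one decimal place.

61.9 dB SPL

8 equal incoherent sources add 10·log₁₀(8) = 9.03 dB over one source.
L_one = 70.9 − 9.03 = 61.9 dB SPL.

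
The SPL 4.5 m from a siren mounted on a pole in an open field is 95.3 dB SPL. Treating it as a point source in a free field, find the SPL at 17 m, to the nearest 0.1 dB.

83.8 dB SPL

Inverse-square spreading gives ΔL = −20·log₁₀(d₂/d₁).
ΔL = −20·log₁₀(17/4.5) = -11.54 dB, so L₂ = 95.3 + (-11.54) = 83.8 dB SPL.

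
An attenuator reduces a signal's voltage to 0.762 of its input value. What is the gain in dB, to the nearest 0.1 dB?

For a voltage ratio, dB = 20·log₁₀(V₂/V₁).
20·log₁₀(0.762) = -2.4 dB.

-2.4 dB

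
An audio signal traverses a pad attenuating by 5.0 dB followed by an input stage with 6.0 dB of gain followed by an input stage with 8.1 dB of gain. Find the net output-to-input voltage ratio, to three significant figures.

Net gain = (−5.0) + 6.0 + 8.1 = 9.1 dB.
Voltage ratio = 10^(9.1/20) = 2.85.

2.85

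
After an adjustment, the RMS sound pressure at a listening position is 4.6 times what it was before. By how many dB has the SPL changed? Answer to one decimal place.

Sound pressure is an amplitude quantity: ΔL = 20·log₁₀(p₂/p₁).
20·log₁₀(4.6) = 13.3 dB.

13.3 dB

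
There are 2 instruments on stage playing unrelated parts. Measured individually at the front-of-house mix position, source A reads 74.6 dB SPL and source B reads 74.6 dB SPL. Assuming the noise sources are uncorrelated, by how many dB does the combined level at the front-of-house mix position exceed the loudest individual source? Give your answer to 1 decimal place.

Uncorrelated sources add in intensity (power), not in dB.
L_total = 10·log₁₀(10^(74.6/10) + 10^(74.6/10)) = 77.61 dB SPL.
Excess over the loudest (74.6 dB): 77.61 − 74.6 = 3.0 dB.

3.0 dB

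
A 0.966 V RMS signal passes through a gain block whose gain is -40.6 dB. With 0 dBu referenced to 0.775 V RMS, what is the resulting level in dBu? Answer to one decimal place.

Input level: 20·log₁₀(0.966/0.775) = 1.91 dBu.
Output: 1.91 − 40.6 = -38.7 dBu.

-38.7 dBu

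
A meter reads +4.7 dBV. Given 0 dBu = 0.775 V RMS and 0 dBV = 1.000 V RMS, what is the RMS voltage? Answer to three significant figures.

1.72 V

V = 1.000 V × 10^(+4.7/20).
= 1.000 × 1.718 = 1.72 V.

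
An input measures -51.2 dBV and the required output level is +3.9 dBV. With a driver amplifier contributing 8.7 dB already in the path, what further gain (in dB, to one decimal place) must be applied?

46.4 dB

The required make-up gain is the shortfall in the dB sum.
G = +3.9 − (-51.2) − 8.7 = 46.4 dB.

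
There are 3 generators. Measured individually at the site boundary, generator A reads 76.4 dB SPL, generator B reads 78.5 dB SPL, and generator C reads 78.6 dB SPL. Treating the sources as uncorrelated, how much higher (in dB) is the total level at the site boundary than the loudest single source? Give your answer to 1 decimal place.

Uncorrelated sources add in intensity (power), not in dB.
L_total = 10·log₁₀(10^(76.4/10) + 10^(78.5/10) + 10^(78.6/10)) = 82.72 dB SPL.
Excess over the loudest (78.6 dB): 82.72 − 78.6 = 4.1 dB.

4.1 dB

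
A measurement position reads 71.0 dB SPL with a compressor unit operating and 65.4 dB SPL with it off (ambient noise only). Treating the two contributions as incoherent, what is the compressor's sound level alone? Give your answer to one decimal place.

69.6 dB SPL

Remove the background by subtracting linear intensities:
L_src = 10·log₁₀(10^(71.0/10) − 10^(65.4/10)) = 10·log₁₀(9122000) = 69.6 dB SPL.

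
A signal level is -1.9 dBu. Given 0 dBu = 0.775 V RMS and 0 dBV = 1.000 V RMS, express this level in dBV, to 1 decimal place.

The offset between the scales is 20·log₁₀(0.775/1.000) = −2.214 dB.
So dBV = -1.9 − 2.214 = -4.1 dBV.

-4.1 dBV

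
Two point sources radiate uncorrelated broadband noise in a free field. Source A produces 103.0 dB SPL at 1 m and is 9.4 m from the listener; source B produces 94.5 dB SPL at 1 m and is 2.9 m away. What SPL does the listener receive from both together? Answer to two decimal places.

At the listener: L_A = 103.0 − 20·log₁₀(9.4) = 83.537 dB; L_B = 94.5 − 20·log₁₀(2.9) = 85.252 dB.
Combined: 10·log₁₀(10^(83.537/10)+10^(85.252/10)) = 87.49 dB SPL.

87.49 dB SPL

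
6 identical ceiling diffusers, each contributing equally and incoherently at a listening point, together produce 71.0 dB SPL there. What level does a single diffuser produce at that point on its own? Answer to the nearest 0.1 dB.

63.2 dB SPL

6 equal incoherent sources add 10·log₁₀(6) = 7.78 dB over one source.
L_one = 71.0 − 7.78 = 63.2 dB SPL.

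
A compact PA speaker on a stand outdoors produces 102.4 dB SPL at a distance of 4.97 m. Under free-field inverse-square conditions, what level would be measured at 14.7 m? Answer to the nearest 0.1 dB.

For a point source in a free field, ΔL = −20·log₁₀(d₂/d₁).
ΔL = −20·log₁₀(14.7/4.97) = -9.42 dB, so L₂ = 102.4 + (-9.42) = 93.0 dB SPL.

93.0 dB SPL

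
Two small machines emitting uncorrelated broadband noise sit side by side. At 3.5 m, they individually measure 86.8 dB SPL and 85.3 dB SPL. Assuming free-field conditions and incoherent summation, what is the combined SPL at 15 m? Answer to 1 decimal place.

76.5 dB SPL

Combined at 3.5 m: 10·log₁₀(10^(86.8/10)+10^(85.3/10)) = 89.12 dB SPL.
Then apply −20·log₁₀(15/3.5) = -12.64 dB → 76.5 dB SPL.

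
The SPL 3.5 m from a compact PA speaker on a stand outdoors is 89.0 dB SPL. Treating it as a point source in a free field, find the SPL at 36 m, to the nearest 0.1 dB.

68.8 dB SPL

Inverse-square spreading gives ΔL = −20·log₁₀(d₂/d₁).
ΔL = −20·log₁₀(36/3.5) = -20.24 dB, so L₂ = 89.0 + (-20.24) = 68.8 dB SPL.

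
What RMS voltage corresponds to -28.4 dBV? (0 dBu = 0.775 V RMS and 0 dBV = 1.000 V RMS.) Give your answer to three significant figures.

V = 1.000 V × 10^(-28.4/20).
= 1.000 × 0.03802 = 0.0380 V.

0.0380 V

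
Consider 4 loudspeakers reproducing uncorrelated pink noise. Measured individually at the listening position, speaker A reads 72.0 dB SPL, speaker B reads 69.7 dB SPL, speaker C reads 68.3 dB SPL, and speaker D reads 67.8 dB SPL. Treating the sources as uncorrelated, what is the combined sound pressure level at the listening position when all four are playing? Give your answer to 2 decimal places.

75.79 dB SPL

Uncorrelated sources add in intensity (power), not in dB.
L_total = 10·log₁₀(10^(72.0/10) + 10^(69.7/10) + 10^(68.3/10) + 10^(67.8/10)) = 10·log₁₀(37970000) = 75.79 dB SPL.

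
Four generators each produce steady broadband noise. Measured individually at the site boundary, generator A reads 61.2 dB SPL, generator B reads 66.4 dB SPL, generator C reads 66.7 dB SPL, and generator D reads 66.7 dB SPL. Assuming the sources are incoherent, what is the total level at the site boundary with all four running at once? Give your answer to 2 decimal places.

Uncorrelated sources add in intensity (power), not in dB.
L_total = 10·log₁₀(10^(61.2/10) + 10^(66.4/10) + 10^(66.7/10) + 10^(66.7/10)) = 10·log₁₀(15040000) = 71.77 dB SPL.

71.77 dB SPL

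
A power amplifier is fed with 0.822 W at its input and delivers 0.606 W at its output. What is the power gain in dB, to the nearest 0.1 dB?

Power is a power quantity, so gain = 10·log₁₀(P_out/P_in).
10·log₁₀(0.606/0.822) = 10·log₁₀(0.7372) = -1.3 dB.

-1.3 dB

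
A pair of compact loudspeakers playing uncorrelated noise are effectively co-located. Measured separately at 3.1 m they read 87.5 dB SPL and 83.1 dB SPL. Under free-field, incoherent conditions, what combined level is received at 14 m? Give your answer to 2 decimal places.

Combined at 3.1 m: 10·log₁₀(10^(87.5/10)+10^(83.1/10)) = 88.845 dB SPL.
Then apply −20·log₁₀(14/3.1) = -13.095 dB → 75.75 dB SPL.

75.75 dB SPL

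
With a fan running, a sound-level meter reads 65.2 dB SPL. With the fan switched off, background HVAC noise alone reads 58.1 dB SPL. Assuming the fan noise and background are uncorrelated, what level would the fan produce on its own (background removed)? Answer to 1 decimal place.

64.3 dB SPL

Subtract intensities: L_src = 10·log₁₀(10^(L_total/10) − 10^(L_bg/10)).
L_src = 10·log₁₀(10^(65.2/10) − 10^(58.1/10)) = 10·log₁₀(2666000) = 64.3 dB SPL.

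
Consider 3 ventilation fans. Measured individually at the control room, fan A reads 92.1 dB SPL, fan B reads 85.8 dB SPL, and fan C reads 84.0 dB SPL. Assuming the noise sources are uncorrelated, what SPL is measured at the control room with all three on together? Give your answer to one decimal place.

93.5 dB SPL

Uncorrelated sources add in intensity (power), not in dB.
L_total = 10·log₁₀(10^(92.1/10) + 10^(85.8/10) + 10^(84.0/10)) = 10·log₁₀(2253000000) = 93.5 dB SPL.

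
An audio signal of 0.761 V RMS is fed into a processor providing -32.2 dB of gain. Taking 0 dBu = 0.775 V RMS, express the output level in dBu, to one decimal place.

-32.4 dBu

Input level: 20·log₁₀(0.761/0.775) = -0.16 dBu.
Output: -0.16 − 32.2 = -32.4 dBu.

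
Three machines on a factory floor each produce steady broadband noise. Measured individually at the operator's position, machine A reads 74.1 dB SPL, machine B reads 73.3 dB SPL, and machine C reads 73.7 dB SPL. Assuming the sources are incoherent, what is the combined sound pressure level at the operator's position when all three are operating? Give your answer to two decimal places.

Add the sources as powers (linear), then convert back to dB:
L_total = 10·log₁₀(10^(74.1/10) + 10^(73.3/10) + 10^(73.7/10)) = 10·log₁₀(70530000) = 78.48 dB SPL.

78.48 dB SPL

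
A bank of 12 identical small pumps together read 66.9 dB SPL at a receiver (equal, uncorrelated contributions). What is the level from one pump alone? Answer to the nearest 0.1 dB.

12 equal incoherent sources add 10·log₁₀(12) = 10.79 dB over one source.
L_one = 66.9 − 10.79 = 56.1 dB SPL.

56.1 dB SPL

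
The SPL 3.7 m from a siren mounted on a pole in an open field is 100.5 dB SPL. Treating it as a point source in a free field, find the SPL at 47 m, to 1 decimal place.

Free-field point source: level drops by 20·log₁₀ of the distance ratio.
ΔL = −20·log₁₀(47/3.7) = -22.08 dB, so L₂ = 100.5 + (-22.08) = 78.4 dB SPL.

78.4 dB SPL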